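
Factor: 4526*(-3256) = -1*2^4*11^1*31^1*37^1*73^1 = -14736656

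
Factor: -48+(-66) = -1*2^1*3^1*19^1 = -114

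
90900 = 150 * 606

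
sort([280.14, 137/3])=[137/3, 280.14]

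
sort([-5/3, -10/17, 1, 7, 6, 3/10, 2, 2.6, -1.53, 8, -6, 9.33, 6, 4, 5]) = [-6, -5/3, -1.53, -10/17, 3/10, 1, 2, 2.6, 4, 5, 6, 6, 7, 8, 9.33]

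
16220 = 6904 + 9316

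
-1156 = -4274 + 3118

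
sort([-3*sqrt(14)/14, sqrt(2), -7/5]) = [-7/5, -3*sqrt(14)/14, sqrt(2)]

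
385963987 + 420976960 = 806940947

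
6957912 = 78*89204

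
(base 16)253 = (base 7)1510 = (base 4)21103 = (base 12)417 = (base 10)595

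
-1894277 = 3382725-5277002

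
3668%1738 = 192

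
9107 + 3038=12145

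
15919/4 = 3979 + 3/4 = 3979.75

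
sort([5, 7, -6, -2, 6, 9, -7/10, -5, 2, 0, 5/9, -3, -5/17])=[-6, -5, -3, -2, -7/10, -5/17, 0, 5/9, 2, 5, 6, 7, 9]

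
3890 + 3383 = 7273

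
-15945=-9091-6854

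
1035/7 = 147 + 6/7 ≈ 147.86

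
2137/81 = 26+31/81 ≈ 26.38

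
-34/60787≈-0.000559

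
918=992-74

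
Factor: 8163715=5^1*7^1*41^1*5689^1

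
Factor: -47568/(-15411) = 2^4*11^(-1)*467^(-1)*991^1 = 15856/5137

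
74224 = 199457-125233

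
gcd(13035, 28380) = 165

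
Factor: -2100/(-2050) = 2^1*3^1*7^1*41^(-1) = 42/41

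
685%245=195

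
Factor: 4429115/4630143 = 3^ (-1) * 5^1 * 7^ (-1) * 37^ (-1) * 59^ (-1) * 101^ (-1) * 885823^1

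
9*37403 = 336627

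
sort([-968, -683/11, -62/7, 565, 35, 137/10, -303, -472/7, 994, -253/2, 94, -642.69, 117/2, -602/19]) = [-968, -642.69, -303, -253/2, -472/7, -683/11, -602/19, -62/7, 137/10, 35, 117/2, 94, 565, 994]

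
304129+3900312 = 4204441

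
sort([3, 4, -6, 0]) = [-6, 0, 3, 4]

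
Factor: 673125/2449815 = 5^3*359^1*163321^(-1) = 44875/163321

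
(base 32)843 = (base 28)ah7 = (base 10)8323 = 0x2083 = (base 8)20203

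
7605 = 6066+1539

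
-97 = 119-216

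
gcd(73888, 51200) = 32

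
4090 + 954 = 5044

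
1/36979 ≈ 0.0000270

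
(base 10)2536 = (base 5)40121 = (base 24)49g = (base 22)556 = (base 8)4750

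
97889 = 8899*11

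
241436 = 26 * 9286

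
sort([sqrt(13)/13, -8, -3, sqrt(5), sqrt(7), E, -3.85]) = [-8, -3.85, -3, sqrt(13)/13, sqrt(5), sqrt(7), E]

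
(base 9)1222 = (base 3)1020202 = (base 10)911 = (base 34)qr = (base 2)1110001111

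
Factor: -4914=-1*2^1*3^3*7^1*13^1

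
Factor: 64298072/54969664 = 2^(-3)*43^1*127^(-1)*409^1*457^1*6763^(-1) = 8037259/6871208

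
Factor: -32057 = -1*32057^1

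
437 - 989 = -552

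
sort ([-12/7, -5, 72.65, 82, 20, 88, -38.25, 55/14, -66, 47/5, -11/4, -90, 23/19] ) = [-90, -66, -38.25, -5, -11/4, -12/7, 23/19, 55/14, 47/5, 20, 72.65, 82, 88] 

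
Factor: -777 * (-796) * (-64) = -1 * 2^8 * 3^1 * 7^1 * 37^1 * 199^1 = -39583488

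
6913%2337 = 2239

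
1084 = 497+587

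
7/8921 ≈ 0.000785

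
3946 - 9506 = -5560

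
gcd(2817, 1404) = 9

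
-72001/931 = -77 - 314/931 ≈ -77.34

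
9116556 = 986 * 9246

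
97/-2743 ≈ -0.0354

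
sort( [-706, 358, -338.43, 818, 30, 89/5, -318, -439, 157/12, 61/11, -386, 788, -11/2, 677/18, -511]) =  [-706, -511, -439, -386, -338.43, -318, -11/2, 61/11, 157/12, 89/5, 30, 677/18, 358, 788, 818]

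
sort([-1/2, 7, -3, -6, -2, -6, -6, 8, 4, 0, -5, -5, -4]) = [-6, -6, -6, -5, -5, -4, -3, -2, -1/2, 0, 4, 7, 8]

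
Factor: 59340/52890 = 2^1 * 23^1 * 41^(-1) = 46/41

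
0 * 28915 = 0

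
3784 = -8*(-473)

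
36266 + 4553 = 40819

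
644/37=17 + 15/37 ≈ 17.41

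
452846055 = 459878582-7032527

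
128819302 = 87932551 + 40886751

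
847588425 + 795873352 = 1643461777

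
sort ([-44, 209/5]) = [-44, 209/5]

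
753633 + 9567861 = 10321494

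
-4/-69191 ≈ 0.0000578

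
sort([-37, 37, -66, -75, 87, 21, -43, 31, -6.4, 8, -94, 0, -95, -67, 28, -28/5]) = [-95, -94, -75, -67, -66, -43, -37, -6.4, -28/5, 0, 8, 21, 28, 31, 37, 87]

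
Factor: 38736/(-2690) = -1*2^3*3^2*5^(-1) = -72/5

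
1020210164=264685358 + 755524806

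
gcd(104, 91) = 13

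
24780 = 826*30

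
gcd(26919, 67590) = 9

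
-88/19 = -4 - 12/19 ≈ -4.63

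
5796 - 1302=4494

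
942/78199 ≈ 0.0120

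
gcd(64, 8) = 8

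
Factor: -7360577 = -1*7^1*29^1*101^1*359^1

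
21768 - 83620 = -61852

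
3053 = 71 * 43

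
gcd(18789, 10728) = 3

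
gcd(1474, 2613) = 67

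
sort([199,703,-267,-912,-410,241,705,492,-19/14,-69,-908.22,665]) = [-912,-908.22,-410,-267,-69,-19/14,199,241,492,665,703,705]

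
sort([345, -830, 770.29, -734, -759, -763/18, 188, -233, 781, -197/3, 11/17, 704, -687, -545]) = [-830, -759, -734, -687, -545, -233, -197/3, -763/18, 11/17, 188, 345, 704, 770.29, 781]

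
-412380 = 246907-659287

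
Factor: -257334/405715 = -1*2^1*3^1*5^(-1)*7^1*11^1*53^(-1)*557^1*1531^(-1)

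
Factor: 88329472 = 2^8*7^1*11^1*4481^1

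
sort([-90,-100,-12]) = [-100,-90,-12]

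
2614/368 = 7 + 19/184 ≈ 7.10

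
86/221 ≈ 0.389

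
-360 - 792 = -1152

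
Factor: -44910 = -1*2^1*3^2*5^1*499^1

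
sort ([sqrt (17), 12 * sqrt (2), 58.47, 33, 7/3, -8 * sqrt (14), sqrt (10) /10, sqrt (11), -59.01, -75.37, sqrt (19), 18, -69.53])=[-75.37, -69.53, -59.01, -8 * sqrt (14), sqrt (10) /10, 7/3, sqrt (11), sqrt (17), sqrt (19), 12 * sqrt (2), 18, 33, 58.47]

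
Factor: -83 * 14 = -1 * 2^1 * 7^1 * 83^1 = -1162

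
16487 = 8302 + 8185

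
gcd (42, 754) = 2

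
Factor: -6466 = -1*2^1*53^1*61^1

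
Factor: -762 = -1 * 2^1 * 3^1 * 127^1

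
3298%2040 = 1258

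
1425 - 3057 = -1632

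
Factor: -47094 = -1*2^1*3^1*47^1*167^1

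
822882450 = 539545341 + 283337109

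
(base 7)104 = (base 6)125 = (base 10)53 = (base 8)65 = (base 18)2h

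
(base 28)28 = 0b1000000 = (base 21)31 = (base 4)1000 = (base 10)64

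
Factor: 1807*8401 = 13^1*31^1*139^1*271^1 = 15180607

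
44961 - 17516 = 27445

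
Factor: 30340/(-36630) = -1 * 2^1 * 3^(-2) * 11^(-1) * 41^1 = -82/99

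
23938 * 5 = 119690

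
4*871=3484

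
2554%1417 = 1137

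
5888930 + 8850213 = 14739143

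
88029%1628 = 117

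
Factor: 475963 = 103^1*4621^1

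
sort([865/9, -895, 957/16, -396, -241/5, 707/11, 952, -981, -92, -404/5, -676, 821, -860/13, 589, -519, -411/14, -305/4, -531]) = [-981, -895, -676, -531, -519, -396, -92, -404/5, -305/4, -860/13, -241/5, -411/14, 957/16, 707/11, 865/9, 589, 821, 952]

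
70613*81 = 5719653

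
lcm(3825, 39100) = 351900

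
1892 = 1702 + 190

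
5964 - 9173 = -3209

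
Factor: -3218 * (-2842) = 2^2 * 7^2 * 29^1 * 1609^1 = 9145556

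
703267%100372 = 663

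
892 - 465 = 427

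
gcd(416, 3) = 1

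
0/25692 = 0 = 0.00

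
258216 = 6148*42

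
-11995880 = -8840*1357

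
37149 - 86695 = -49546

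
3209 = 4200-991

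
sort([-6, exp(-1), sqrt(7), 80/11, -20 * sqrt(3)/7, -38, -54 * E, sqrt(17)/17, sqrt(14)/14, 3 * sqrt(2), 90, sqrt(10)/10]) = [-54 * E, -38, -6, -20 * sqrt(3)/7, sqrt(17)/17, sqrt(14)/14, sqrt(10)/10, exp(-1), sqrt(7), 3 * sqrt(2), 80/11, 90]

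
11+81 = 92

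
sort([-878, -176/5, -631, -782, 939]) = [-878, -782, -631, -176/5, 939]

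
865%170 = 15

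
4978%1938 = 1102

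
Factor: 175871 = 397^1*443^1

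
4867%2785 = 2082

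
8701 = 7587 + 1114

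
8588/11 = 780 + 8/11 ≈ 780.73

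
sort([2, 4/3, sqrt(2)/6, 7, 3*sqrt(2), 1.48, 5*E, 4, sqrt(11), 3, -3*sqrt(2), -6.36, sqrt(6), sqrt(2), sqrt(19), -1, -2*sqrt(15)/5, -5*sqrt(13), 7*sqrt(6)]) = [-5*sqrt(13), -6.36, -3*sqrt(2), -2*sqrt(15)/5, -1, sqrt(2)/6, 4/3, sqrt(2), 1.48, 2, sqrt(6), 3, sqrt(11), 4, 3*sqrt(2), sqrt(19), 7, 5*E, 7*sqrt(6)]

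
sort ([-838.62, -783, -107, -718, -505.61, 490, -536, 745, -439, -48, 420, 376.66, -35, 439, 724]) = [-838.62, -783, -718, -536, -505.61, -439, -107, -48, -35, 376.66, 420, 439, 490, 724, 745]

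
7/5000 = 0.0014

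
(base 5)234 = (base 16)45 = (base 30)29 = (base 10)69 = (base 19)3c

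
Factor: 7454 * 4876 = 2^3 * 23^1 * 53^1 * 3727^1 = 36345704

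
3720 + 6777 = 10497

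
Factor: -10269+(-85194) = -1 * 3^2 * 10607^1 = -95463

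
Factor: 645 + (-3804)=-1 * 3^5 * 13^1=-3159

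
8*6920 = 55360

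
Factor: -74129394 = -1*2^1*3^1*29^1*41^1*10391^1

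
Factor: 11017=23^1*479^1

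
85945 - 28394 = 57551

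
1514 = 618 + 896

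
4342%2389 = 1953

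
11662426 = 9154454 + 2507972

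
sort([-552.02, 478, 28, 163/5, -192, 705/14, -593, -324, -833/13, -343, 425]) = [-593, -552.02, -343, -324, -192, -833/13, 28, 163/5, 705/14, 425, 478]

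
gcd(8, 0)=8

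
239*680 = 162520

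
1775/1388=1 + 387/1388 ≈ 1.28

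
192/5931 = 64/1977 ≈ 0.0324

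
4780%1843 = 1094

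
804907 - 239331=565576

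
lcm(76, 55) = 4180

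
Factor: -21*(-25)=3^1*5^2*7^1=525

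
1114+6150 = 7264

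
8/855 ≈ 0.00936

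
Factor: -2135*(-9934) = 2^1*5^1*7^1*61^1*4967^1 = 21209090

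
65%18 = 11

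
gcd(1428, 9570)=6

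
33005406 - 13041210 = 19964196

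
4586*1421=6516706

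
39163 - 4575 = 34588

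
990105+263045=1253150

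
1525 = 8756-7231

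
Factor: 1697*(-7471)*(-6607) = 31^1*241^1*1697^1*6607^1 = 83765442209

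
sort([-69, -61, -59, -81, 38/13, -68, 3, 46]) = [-81, -69, -68, -61, -59, 38/13, 3, 46]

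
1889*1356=2561484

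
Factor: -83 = -1*83^1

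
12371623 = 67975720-55604097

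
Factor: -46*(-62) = 2^2*23^1*31^1 = 2852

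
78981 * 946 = 74716026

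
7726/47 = 164 + 18/47 ≈ 164.38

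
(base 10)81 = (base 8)121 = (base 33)2f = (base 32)2h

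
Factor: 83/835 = 5^(-1)*83^1*167^(-1)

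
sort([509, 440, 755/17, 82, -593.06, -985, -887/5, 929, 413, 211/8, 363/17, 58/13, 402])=[-985, -593.06, -887/5, 58/13, 363/17, 211/8, 755/17, 82, 402, 413, 440, 509, 929]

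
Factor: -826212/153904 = -1 * 2^(-2) * 3^1 * 31^1 * 2221^1 * 9619^(-1) = -206553/38476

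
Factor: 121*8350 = 2^1*5^2*11^2*167^1 = 1010350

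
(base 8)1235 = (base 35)j4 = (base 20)1d9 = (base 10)669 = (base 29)n2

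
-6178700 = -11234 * 550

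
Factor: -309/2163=-1*7^(-1)=-1/7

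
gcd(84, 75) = 3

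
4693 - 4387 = 306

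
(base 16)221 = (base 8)1041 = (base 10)545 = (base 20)175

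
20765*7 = 145355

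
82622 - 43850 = 38772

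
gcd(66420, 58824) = 36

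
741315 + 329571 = 1070886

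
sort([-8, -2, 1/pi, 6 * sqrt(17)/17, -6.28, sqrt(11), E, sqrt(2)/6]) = [-8, -6.28, -2, sqrt(2)/6, 1/pi, 6 * sqrt(17)/17, E, sqrt(11)]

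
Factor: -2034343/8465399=-1 * 2034343^1 * 8465399^(-1)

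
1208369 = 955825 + 252544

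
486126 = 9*54014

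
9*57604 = 518436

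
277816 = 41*6776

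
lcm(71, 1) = 71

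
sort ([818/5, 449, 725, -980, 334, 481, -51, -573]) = [-980, -573, -51, 818/5, 334, 449, 481, 725]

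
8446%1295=676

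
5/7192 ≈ 0.000695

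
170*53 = 9010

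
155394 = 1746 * 89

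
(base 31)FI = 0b111100011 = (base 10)483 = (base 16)1E3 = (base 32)F3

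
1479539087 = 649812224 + 829726863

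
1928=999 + 929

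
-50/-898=25/449 ≈ 0.0557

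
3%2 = 1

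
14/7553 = 2/1079 ≈ 0.00185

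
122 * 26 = 3172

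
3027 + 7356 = 10383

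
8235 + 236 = 8471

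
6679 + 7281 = 13960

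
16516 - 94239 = -77723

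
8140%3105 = 1930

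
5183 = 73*71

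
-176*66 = -11616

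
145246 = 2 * 72623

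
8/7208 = 1/901 ≈ 0.00111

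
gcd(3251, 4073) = 1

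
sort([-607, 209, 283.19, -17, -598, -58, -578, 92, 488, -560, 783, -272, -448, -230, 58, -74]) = [-607, -598, -578, -560, -448, -272, -230, -74, -58, -17, 58, 92, 209, 283.19, 488, 783]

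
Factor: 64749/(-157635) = -1*3^(-1)*5^(-1)*31^(-1)*191^1 = -191/465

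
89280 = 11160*8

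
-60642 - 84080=-144722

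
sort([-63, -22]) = [-63, -22]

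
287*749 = 214963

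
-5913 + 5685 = -228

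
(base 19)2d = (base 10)51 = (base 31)1k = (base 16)33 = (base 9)56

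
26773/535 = 50 + 23/535 ≈ 50.04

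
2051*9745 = 19986995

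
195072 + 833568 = 1028640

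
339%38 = 35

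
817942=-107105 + 925047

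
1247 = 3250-2003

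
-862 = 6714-7576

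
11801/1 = 11801 = 11801.00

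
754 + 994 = 1748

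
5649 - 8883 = -3234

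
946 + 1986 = 2932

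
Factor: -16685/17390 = -1 * 2^(-1) * 37^(-1) * 71^1 = -71/74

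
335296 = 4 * 83824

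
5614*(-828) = -4648392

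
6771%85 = 56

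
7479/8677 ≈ 0.862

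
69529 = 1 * 69529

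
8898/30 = 1483/5 = 296.60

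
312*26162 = 8162544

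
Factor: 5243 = 7^2*107^1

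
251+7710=7961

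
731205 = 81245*9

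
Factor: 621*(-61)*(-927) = 3^5*23^1*61^1*103^1 = 35115687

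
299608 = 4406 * 68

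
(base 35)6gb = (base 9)11771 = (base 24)di1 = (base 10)7921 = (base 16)1ef1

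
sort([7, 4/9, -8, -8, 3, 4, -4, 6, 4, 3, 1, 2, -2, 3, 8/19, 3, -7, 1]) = [-8, -8, -7, -4, -2, 8/19, 4/9, 1, 1, 2, 3, 3, 3, 3, 4, 4, 6, 7]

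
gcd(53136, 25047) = 9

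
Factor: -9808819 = -1 * 149^1 * 65831^1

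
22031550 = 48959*450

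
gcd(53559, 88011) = 99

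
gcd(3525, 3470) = 5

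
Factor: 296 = 2^3*37^1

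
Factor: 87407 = 87407^1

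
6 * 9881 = 59286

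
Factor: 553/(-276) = -1*2^(-2)*3^(-1)*7^1*23^(-1)*79^1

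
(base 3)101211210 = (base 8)17341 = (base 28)a29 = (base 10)7905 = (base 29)9bh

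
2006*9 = 18054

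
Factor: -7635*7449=-1*3^2*5^1*13^1*191^1*509^1=-56873115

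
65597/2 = 32798 + 1/2 = 32798.50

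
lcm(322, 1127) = 2254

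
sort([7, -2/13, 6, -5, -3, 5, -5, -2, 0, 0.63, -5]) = [-5, -5, -5, -3, -2, -2/13, 0, 0.63, 5, 6, 7]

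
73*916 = 66868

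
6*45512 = 273072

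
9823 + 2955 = 12778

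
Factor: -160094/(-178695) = 2^1 * 3^(-2) * 5^(-1) * 19^(-1) * 383^1 = 766/855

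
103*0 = 0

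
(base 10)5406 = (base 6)41010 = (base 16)151e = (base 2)1010100011110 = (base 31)5jc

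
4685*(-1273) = -5964005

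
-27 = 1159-1186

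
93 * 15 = 1395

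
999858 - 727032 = 272826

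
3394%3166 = 228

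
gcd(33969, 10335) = 39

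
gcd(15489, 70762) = 1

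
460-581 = -121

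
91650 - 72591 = 19059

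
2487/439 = 5 + 292/439 ≈ 5.67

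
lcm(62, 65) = 4030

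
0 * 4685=0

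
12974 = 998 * 13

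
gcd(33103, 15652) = 7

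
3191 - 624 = 2567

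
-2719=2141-4860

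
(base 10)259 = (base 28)97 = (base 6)1111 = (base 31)8b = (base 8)403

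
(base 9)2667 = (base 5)31010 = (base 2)11111010101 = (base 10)2005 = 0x7d5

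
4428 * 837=3706236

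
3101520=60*51692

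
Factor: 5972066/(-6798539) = -1 * 2^1 * 11^(-1) * 17^1 * 175649^1 * 618049^(-1)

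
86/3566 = 43/1783 ≈ 0.0241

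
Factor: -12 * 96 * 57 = -1 * 2^7 * 3^3 * 19^1 = -65664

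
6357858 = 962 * 6609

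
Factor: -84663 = -1*3^2*23^1*409^1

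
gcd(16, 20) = 4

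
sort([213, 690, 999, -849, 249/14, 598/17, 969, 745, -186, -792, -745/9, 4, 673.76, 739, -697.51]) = [-849, -792, -697.51, -186, -745/9, 4, 249/14, 598/17, 213, 673.76, 690, 739, 745, 969, 999]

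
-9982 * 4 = -39928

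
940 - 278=662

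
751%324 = 103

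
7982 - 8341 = -359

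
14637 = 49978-35341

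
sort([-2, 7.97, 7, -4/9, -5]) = [-5, -2, -4/9, 7, 7.97]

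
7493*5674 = 42515282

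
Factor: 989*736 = 2^5*23^2*43^1 = 727904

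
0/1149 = 0 = 0.00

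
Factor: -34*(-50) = 2^2*5^2*17^1 = 1700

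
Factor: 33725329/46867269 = 3^ (-1)*11^1*41^1*74779^1*15622423^ (-1)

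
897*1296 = 1162512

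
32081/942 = 34 + 53/942 ≈ 34.06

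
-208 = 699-907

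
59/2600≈0.0227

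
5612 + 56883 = 62495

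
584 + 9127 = 9711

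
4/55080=1/13770 ≈ 0.0000726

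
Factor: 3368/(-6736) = -1*2^(-1) = -1/2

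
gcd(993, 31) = 1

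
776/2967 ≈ 0.262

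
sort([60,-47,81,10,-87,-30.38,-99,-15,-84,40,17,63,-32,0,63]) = [-99,-87,-84,-47,-32,-30.38,-15,0,10,17,40,60,63,63,81]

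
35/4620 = 1/132 ≈ 0.00758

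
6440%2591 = 1258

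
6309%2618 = 1073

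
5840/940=6 + 10/47 ≈ 6.21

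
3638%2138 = 1500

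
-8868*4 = -35472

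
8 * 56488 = 451904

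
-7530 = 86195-93725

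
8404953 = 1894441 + 6510512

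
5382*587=3159234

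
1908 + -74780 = -72872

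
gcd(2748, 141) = 3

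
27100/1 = 27100 = 27100.00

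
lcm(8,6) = 24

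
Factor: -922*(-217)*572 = 2^3*7^1*11^1*13^1*31^1*461^1 = 114442328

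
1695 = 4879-3184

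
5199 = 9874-4675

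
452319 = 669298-216979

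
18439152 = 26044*708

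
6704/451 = 14 + 390/451 ≈ 14.86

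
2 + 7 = 9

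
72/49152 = 3/2048 ≈ 0.00146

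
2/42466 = 1/21233 ≈ 0.0000471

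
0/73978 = 0 = 0.00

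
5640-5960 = -320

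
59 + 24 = 83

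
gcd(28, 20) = 4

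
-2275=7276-9551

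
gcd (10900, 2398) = 218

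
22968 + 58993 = 81961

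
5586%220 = 86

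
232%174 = 58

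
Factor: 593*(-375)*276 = -1*2^2*3^2*5^3*23^1*593^1 = -61375500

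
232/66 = 3 + 17/33 ≈ 3.52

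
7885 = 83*95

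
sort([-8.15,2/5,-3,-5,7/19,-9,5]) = [-9,-8.15,-5,-3,7/19,2/5,5]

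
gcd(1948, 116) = 4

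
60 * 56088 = 3365280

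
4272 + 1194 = 5466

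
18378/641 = 28+430/641 ≈ 28.67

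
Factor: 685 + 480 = 5^1*233^1 = 1165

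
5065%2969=2096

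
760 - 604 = 156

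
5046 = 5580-534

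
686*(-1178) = -808108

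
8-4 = 4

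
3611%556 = 275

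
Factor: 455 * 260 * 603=2^2 * 3^2 * 5^2 * 7^1 * 13^2 * 67^1=71334900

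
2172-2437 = -265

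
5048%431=307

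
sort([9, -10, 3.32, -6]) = [-10, -6, 3.32, 9]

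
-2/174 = -1/87 ≈ -0.0115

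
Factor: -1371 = -1*3^1*457^1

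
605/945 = 121/189 ≈ 0.640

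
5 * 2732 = 13660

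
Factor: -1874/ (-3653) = 2^1 * 13^ (-1) * 281^ (-1) * 937^1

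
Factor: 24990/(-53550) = -1*3^(-1)*5^(-1)*7^1 = -7/15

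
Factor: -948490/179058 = -1*3^(-1)*5^1*11^(-1)*2713^(-1)*94849^1 = -474245/89529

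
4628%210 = 8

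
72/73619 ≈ 0.000978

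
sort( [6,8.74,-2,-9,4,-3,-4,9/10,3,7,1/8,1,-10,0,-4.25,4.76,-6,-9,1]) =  [-10,-9,-9,-6,-4.25,-4,-3,-2,0,1/8,9/10,1,1,3,4,4.76,6,7,8.74]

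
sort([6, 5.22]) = [5.22, 6]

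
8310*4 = 33240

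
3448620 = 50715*68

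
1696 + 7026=8722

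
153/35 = 4 + 13/35 ≈ 4.37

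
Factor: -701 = -1*701^1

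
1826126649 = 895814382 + 930312267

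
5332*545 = 2905940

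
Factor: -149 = -1 * 149^1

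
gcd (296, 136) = 8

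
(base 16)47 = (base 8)107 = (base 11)65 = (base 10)71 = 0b1000111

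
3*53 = 159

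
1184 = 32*37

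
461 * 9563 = 4408543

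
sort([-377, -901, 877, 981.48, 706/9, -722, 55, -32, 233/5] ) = [-901, -722, -377, -32, 233/5, 55, 706/9, 877, 981.48] 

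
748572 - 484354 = 264218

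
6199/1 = 6199 = 6199.00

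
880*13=11440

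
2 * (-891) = -1782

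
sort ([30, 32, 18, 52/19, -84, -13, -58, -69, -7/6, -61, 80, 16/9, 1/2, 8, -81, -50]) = [-84, -81, -69, -61, -58, -50, -13, -7/6, 1/2, 16/9, 52/19, 8, 18, 30, 32, 80]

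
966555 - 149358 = 817197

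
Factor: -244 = -1 * 2^2 * 61^1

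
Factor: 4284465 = 3^1*5^1*285631^1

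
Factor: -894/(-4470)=5^(-1)=1/5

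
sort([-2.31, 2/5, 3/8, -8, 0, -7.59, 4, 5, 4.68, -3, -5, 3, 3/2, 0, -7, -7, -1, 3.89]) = [-8, -7.59, -7, -7, -5, -3, -2.31, -1, 0, 0, 3/8, 2/5, 3/2, 3, 3.89, 4, 4.68, 5]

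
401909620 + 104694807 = 506604427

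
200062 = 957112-757050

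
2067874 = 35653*58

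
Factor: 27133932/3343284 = 3^(-1)*317^1*1019^1*13267^(-1) = 323023/39801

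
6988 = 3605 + 3383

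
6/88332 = 1/14722 ≈ 0.0000679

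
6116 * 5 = 30580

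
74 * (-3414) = -252636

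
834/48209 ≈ 0.0173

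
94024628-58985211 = 35039417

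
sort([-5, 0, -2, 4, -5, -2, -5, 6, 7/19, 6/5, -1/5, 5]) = [-5, -5, -5, -2, -2, -1/5, 0, 7/19, 6/5, 4, 5, 6]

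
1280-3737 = -2457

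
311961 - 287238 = 24723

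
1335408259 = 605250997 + 730157262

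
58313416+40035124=98348540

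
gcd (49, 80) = 1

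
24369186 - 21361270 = 3007916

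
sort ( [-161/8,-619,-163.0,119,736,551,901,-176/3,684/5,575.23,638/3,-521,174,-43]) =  [-619,-521,-163.0,-176/3,-43,-161/8,119,684/5,174,638/3,551,575.23,736,901]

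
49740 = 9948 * 5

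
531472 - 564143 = -32671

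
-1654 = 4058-5712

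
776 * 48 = 37248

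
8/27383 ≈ 0.000292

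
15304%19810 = 15304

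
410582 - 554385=-143803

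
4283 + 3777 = 8060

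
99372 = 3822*26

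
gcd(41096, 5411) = 1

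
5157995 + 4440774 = 9598769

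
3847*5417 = 20839199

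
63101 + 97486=160587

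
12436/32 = 388+5/8 ≈ 388.63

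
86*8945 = 769270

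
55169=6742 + 48427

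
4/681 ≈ 0.00587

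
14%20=14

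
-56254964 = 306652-56561616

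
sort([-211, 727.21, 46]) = [-211, 46, 727.21]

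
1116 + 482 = 1598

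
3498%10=8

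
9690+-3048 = 6642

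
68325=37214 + 31111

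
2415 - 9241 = -6826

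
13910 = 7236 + 6674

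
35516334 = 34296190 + 1220144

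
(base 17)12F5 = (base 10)5751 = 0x1677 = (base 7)22524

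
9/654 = 3/218 ≈ 0.0138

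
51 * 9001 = 459051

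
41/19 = 2 + 3/19 ≈ 2.16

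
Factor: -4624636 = -1*2^2*41^1*163^1*173^1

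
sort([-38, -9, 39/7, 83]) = [-38, -9, 39/7, 83]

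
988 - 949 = 39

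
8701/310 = 28 + 21/310 ≈ 28.07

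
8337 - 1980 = 6357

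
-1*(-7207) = 7207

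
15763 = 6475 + 9288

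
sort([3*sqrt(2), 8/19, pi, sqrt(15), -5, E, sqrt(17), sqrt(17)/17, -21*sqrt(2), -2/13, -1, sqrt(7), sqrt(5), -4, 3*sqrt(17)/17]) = [-21*sqrt(2), -5, -4, -1, -2/13, sqrt(17)/17, 8/19, 3*sqrt(17)/17, sqrt(5), sqrt(7), E, pi, sqrt(15), sqrt(17), 3*sqrt(2)]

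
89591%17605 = 1566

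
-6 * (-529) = 3174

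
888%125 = 13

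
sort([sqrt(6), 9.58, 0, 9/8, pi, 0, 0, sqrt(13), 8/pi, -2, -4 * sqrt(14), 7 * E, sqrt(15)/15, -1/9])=[-4 * sqrt(14), -2, -1/9, 0, 0, 0, sqrt(15)/15, 9/8, sqrt(6), 8/pi, pi, sqrt(13), 9.58, 7 * E]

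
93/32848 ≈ 0.00283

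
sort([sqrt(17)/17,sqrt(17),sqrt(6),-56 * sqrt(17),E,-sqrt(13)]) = [-56 * sqrt(17),-sqrt(13),sqrt(17)/17,sqrt(6),E,sqrt(17)]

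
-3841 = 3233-7074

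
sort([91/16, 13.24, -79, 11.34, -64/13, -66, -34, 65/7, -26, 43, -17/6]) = [-79, -66, -34, -26, -64/13, -17/6, 91/16, 65/7, 11.34, 13.24, 43]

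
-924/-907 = 1 + 17/907 ≈ 1.02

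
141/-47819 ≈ -0.00295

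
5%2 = 1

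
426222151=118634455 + 307587696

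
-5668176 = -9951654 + 4283478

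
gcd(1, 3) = 1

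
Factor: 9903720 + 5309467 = 11^1 * 311^1 * 4447^1 = 15213187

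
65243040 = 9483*6880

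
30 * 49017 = 1470510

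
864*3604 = 3113856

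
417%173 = 71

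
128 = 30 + 98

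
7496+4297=11793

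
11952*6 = 71712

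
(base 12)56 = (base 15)46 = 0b1000010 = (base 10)66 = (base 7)123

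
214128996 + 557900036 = 772029032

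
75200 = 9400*8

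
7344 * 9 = 66096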